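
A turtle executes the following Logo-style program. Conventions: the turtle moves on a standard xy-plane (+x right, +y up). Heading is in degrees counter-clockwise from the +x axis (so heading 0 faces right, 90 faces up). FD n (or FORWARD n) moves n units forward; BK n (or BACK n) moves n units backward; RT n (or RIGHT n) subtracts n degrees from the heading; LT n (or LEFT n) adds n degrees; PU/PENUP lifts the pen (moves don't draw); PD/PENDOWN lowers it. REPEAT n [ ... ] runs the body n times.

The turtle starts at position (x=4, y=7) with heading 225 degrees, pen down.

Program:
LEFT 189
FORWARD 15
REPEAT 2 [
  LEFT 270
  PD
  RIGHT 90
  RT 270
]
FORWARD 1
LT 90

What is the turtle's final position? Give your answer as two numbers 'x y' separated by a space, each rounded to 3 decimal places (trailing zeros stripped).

Executing turtle program step by step:
Start: pos=(4,7), heading=225, pen down
LT 189: heading 225 -> 54
FD 15: (4,7) -> (12.817,19.135) [heading=54, draw]
REPEAT 2 [
  -- iteration 1/2 --
  LT 270: heading 54 -> 324
  PD: pen down
  RT 90: heading 324 -> 234
  RT 270: heading 234 -> 324
  -- iteration 2/2 --
  LT 270: heading 324 -> 234
  PD: pen down
  RT 90: heading 234 -> 144
  RT 270: heading 144 -> 234
]
FD 1: (12.817,19.135) -> (12.229,18.326) [heading=234, draw]
LT 90: heading 234 -> 324
Final: pos=(12.229,18.326), heading=324, 2 segment(s) drawn

Answer: 12.229 18.326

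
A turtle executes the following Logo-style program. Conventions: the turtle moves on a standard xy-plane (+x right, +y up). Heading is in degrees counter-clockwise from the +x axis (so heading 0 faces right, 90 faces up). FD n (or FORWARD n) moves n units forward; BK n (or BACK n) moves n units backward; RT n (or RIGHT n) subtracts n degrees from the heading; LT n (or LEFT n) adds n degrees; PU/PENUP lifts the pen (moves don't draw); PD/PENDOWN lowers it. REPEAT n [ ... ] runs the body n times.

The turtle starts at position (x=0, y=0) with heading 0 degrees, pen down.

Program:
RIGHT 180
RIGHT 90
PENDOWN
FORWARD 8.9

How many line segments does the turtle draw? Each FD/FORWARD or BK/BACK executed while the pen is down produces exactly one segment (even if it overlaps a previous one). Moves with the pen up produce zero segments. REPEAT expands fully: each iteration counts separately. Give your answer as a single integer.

Answer: 1

Derivation:
Executing turtle program step by step:
Start: pos=(0,0), heading=0, pen down
RT 180: heading 0 -> 180
RT 90: heading 180 -> 90
PD: pen down
FD 8.9: (0,0) -> (0,8.9) [heading=90, draw]
Final: pos=(0,8.9), heading=90, 1 segment(s) drawn
Segments drawn: 1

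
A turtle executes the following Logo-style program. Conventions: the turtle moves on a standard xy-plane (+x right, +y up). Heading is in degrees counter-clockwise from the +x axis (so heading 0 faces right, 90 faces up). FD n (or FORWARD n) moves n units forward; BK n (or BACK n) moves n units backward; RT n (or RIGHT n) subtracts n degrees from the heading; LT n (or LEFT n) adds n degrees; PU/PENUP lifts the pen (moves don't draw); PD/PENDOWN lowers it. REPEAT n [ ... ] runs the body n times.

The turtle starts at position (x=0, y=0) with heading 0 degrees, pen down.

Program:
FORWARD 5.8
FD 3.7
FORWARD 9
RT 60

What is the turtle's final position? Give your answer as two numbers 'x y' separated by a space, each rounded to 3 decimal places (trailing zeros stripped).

Executing turtle program step by step:
Start: pos=(0,0), heading=0, pen down
FD 5.8: (0,0) -> (5.8,0) [heading=0, draw]
FD 3.7: (5.8,0) -> (9.5,0) [heading=0, draw]
FD 9: (9.5,0) -> (18.5,0) [heading=0, draw]
RT 60: heading 0 -> 300
Final: pos=(18.5,0), heading=300, 3 segment(s) drawn

Answer: 18.5 0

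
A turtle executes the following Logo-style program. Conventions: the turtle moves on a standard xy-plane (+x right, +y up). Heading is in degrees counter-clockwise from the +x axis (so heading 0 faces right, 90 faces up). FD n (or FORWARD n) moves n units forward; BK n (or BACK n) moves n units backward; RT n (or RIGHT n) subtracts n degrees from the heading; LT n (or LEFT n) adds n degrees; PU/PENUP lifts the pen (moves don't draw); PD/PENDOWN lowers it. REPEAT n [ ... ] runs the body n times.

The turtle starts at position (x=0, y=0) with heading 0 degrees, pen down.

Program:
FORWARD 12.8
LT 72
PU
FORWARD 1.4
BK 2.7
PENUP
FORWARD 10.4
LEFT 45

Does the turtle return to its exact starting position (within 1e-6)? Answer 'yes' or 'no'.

Executing turtle program step by step:
Start: pos=(0,0), heading=0, pen down
FD 12.8: (0,0) -> (12.8,0) [heading=0, draw]
LT 72: heading 0 -> 72
PU: pen up
FD 1.4: (12.8,0) -> (13.233,1.331) [heading=72, move]
BK 2.7: (13.233,1.331) -> (12.398,-1.236) [heading=72, move]
PU: pen up
FD 10.4: (12.398,-1.236) -> (15.612,8.655) [heading=72, move]
LT 45: heading 72 -> 117
Final: pos=(15.612,8.655), heading=117, 1 segment(s) drawn

Start position: (0, 0)
Final position: (15.612, 8.655)
Distance = 17.85; >= 1e-6 -> NOT closed

Answer: no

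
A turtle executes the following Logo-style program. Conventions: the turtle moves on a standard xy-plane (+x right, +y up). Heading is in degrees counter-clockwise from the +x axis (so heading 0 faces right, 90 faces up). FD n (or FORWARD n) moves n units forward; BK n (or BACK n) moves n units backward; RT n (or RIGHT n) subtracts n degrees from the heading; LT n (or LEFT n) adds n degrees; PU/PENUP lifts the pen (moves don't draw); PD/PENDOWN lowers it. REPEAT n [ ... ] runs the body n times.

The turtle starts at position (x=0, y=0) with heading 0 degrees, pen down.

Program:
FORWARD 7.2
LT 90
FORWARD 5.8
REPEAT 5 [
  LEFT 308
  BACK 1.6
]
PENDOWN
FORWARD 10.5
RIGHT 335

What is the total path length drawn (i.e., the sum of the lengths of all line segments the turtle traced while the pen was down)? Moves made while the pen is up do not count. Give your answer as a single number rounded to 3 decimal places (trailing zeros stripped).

Executing turtle program step by step:
Start: pos=(0,0), heading=0, pen down
FD 7.2: (0,0) -> (7.2,0) [heading=0, draw]
LT 90: heading 0 -> 90
FD 5.8: (7.2,0) -> (7.2,5.8) [heading=90, draw]
REPEAT 5 [
  -- iteration 1/5 --
  LT 308: heading 90 -> 38
  BK 1.6: (7.2,5.8) -> (5.939,4.815) [heading=38, draw]
  -- iteration 2/5 --
  LT 308: heading 38 -> 346
  BK 1.6: (5.939,4.815) -> (4.387,5.202) [heading=346, draw]
  -- iteration 3/5 --
  LT 308: heading 346 -> 294
  BK 1.6: (4.387,5.202) -> (3.736,6.664) [heading=294, draw]
  -- iteration 4/5 --
  LT 308: heading 294 -> 242
  BK 1.6: (3.736,6.664) -> (4.487,8.076) [heading=242, draw]
  -- iteration 5/5 --
  LT 308: heading 242 -> 190
  BK 1.6: (4.487,8.076) -> (6.063,8.354) [heading=190, draw]
]
PD: pen down
FD 10.5: (6.063,8.354) -> (-4.278,6.531) [heading=190, draw]
RT 335: heading 190 -> 215
Final: pos=(-4.278,6.531), heading=215, 8 segment(s) drawn

Segment lengths:
  seg 1: (0,0) -> (7.2,0), length = 7.2
  seg 2: (7.2,0) -> (7.2,5.8), length = 5.8
  seg 3: (7.2,5.8) -> (5.939,4.815), length = 1.6
  seg 4: (5.939,4.815) -> (4.387,5.202), length = 1.6
  seg 5: (4.387,5.202) -> (3.736,6.664), length = 1.6
  seg 6: (3.736,6.664) -> (4.487,8.076), length = 1.6
  seg 7: (4.487,8.076) -> (6.063,8.354), length = 1.6
  seg 8: (6.063,8.354) -> (-4.278,6.531), length = 10.5
Total = 31.5

Answer: 31.5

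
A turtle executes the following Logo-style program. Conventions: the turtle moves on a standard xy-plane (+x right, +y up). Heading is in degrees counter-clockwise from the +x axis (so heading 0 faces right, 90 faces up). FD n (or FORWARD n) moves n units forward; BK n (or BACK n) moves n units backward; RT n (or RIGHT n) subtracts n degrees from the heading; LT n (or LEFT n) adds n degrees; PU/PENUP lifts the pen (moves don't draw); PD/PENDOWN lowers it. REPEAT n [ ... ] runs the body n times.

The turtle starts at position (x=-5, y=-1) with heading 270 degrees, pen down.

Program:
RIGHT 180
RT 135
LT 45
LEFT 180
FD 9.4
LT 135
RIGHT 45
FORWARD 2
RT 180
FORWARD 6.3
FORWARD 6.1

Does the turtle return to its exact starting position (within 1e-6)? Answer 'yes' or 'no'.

Answer: no

Derivation:
Executing turtle program step by step:
Start: pos=(-5,-1), heading=270, pen down
RT 180: heading 270 -> 90
RT 135: heading 90 -> 315
LT 45: heading 315 -> 0
LT 180: heading 0 -> 180
FD 9.4: (-5,-1) -> (-14.4,-1) [heading=180, draw]
LT 135: heading 180 -> 315
RT 45: heading 315 -> 270
FD 2: (-14.4,-1) -> (-14.4,-3) [heading=270, draw]
RT 180: heading 270 -> 90
FD 6.3: (-14.4,-3) -> (-14.4,3.3) [heading=90, draw]
FD 6.1: (-14.4,3.3) -> (-14.4,9.4) [heading=90, draw]
Final: pos=(-14.4,9.4), heading=90, 4 segment(s) drawn

Start position: (-5, -1)
Final position: (-14.4, 9.4)
Distance = 14.019; >= 1e-6 -> NOT closed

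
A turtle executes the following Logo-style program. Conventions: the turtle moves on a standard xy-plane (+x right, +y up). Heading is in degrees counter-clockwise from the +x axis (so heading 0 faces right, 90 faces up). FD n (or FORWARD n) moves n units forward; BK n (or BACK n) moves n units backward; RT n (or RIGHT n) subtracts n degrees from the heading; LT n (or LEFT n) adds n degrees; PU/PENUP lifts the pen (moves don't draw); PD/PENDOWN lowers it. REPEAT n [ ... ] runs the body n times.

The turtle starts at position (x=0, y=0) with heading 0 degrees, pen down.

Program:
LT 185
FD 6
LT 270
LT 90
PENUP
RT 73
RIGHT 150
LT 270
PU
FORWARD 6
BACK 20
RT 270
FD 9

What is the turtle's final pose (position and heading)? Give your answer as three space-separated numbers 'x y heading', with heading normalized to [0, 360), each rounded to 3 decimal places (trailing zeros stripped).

Executing turtle program step by step:
Start: pos=(0,0), heading=0, pen down
LT 185: heading 0 -> 185
FD 6: (0,0) -> (-5.977,-0.523) [heading=185, draw]
LT 270: heading 185 -> 95
LT 90: heading 95 -> 185
PU: pen up
RT 73: heading 185 -> 112
RT 150: heading 112 -> 322
LT 270: heading 322 -> 232
PU: pen up
FD 6: (-5.977,-0.523) -> (-9.671,-5.251) [heading=232, move]
BK 20: (-9.671,-5.251) -> (2.642,10.509) [heading=232, move]
RT 270: heading 232 -> 322
FD 9: (2.642,10.509) -> (9.734,4.968) [heading=322, move]
Final: pos=(9.734,4.968), heading=322, 1 segment(s) drawn

Answer: 9.734 4.968 322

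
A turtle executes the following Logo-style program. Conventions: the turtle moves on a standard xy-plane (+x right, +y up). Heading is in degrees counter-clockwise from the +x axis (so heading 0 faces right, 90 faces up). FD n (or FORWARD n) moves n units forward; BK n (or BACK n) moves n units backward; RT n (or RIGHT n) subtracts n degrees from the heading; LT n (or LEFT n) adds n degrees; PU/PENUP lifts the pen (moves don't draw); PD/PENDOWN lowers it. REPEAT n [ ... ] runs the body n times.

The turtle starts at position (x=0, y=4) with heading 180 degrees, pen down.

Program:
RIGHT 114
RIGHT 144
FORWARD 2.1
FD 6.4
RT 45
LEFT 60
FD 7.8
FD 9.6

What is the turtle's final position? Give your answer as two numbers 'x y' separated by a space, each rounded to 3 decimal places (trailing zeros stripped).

Answer: 9.667 -19.818

Derivation:
Executing turtle program step by step:
Start: pos=(0,4), heading=180, pen down
RT 114: heading 180 -> 66
RT 144: heading 66 -> 282
FD 2.1: (0,4) -> (0.437,1.946) [heading=282, draw]
FD 6.4: (0.437,1.946) -> (1.767,-4.314) [heading=282, draw]
RT 45: heading 282 -> 237
LT 60: heading 237 -> 297
FD 7.8: (1.767,-4.314) -> (5.308,-11.264) [heading=297, draw]
FD 9.6: (5.308,-11.264) -> (9.667,-19.818) [heading=297, draw]
Final: pos=(9.667,-19.818), heading=297, 4 segment(s) drawn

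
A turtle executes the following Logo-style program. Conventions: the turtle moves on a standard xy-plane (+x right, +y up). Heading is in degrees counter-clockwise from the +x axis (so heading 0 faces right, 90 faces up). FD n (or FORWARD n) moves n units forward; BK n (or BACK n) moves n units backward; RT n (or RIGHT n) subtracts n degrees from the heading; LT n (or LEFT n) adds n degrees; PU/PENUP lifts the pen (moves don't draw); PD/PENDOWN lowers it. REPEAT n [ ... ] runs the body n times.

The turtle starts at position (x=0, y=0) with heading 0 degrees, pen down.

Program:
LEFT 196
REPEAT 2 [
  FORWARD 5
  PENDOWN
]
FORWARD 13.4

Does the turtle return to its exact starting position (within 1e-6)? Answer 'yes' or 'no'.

Executing turtle program step by step:
Start: pos=(0,0), heading=0, pen down
LT 196: heading 0 -> 196
REPEAT 2 [
  -- iteration 1/2 --
  FD 5: (0,0) -> (-4.806,-1.378) [heading=196, draw]
  PD: pen down
  -- iteration 2/2 --
  FD 5: (-4.806,-1.378) -> (-9.613,-2.756) [heading=196, draw]
  PD: pen down
]
FD 13.4: (-9.613,-2.756) -> (-22.494,-6.45) [heading=196, draw]
Final: pos=(-22.494,-6.45), heading=196, 3 segment(s) drawn

Start position: (0, 0)
Final position: (-22.494, -6.45)
Distance = 23.4; >= 1e-6 -> NOT closed

Answer: no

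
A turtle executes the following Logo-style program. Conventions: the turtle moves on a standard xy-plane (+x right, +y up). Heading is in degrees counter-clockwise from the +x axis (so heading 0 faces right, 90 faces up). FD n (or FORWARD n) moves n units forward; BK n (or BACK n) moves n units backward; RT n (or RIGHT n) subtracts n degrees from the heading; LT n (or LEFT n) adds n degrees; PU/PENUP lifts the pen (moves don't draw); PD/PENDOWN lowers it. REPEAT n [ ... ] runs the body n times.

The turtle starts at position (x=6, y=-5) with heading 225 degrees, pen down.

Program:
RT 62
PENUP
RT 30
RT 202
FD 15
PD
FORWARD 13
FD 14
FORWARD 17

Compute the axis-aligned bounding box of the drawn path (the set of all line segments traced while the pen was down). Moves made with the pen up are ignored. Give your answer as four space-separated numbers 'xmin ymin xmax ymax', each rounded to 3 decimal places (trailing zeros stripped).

Answer: 11.376 -60.081 27.144 -19.004

Derivation:
Executing turtle program step by step:
Start: pos=(6,-5), heading=225, pen down
RT 62: heading 225 -> 163
PU: pen up
RT 30: heading 163 -> 133
RT 202: heading 133 -> 291
FD 15: (6,-5) -> (11.376,-19.004) [heading=291, move]
PD: pen down
FD 13: (11.376,-19.004) -> (16.034,-31.14) [heading=291, draw]
FD 14: (16.034,-31.14) -> (21.051,-44.21) [heading=291, draw]
FD 17: (21.051,-44.21) -> (27.144,-60.081) [heading=291, draw]
Final: pos=(27.144,-60.081), heading=291, 3 segment(s) drawn

Segment endpoints: x in {11.376, 16.034, 21.051, 27.144}, y in {-60.081, -44.21, -31.14, -19.004}
xmin=11.376, ymin=-60.081, xmax=27.144, ymax=-19.004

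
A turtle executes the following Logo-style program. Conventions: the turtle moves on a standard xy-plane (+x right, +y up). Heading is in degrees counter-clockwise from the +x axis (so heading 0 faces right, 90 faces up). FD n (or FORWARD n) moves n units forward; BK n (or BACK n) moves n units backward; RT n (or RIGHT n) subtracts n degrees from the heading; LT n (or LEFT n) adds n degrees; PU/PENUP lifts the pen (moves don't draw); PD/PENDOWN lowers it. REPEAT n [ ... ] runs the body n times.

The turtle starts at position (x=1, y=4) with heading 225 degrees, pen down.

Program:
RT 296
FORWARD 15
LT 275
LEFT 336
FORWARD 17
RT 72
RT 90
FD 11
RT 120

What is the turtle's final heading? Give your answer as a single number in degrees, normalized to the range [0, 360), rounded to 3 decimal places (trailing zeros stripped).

Answer: 258

Derivation:
Executing turtle program step by step:
Start: pos=(1,4), heading=225, pen down
RT 296: heading 225 -> 289
FD 15: (1,4) -> (5.884,-10.183) [heading=289, draw]
LT 275: heading 289 -> 204
LT 336: heading 204 -> 180
FD 17: (5.884,-10.183) -> (-11.116,-10.183) [heading=180, draw]
RT 72: heading 180 -> 108
RT 90: heading 108 -> 18
FD 11: (-11.116,-10.183) -> (-0.655,-6.784) [heading=18, draw]
RT 120: heading 18 -> 258
Final: pos=(-0.655,-6.784), heading=258, 3 segment(s) drawn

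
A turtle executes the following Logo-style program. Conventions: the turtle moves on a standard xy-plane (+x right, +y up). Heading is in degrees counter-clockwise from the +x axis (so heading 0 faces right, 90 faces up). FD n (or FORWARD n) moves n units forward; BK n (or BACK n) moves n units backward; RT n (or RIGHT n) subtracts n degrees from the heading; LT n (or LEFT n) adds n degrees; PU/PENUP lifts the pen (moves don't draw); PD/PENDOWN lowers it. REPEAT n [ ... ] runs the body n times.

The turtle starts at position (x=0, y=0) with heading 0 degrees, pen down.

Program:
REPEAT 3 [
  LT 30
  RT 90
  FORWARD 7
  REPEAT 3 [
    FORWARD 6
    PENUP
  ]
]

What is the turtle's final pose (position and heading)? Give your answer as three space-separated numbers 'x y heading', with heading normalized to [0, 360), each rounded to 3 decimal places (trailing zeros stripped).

Executing turtle program step by step:
Start: pos=(0,0), heading=0, pen down
REPEAT 3 [
  -- iteration 1/3 --
  LT 30: heading 0 -> 30
  RT 90: heading 30 -> 300
  FD 7: (0,0) -> (3.5,-6.062) [heading=300, draw]
  REPEAT 3 [
    -- iteration 1/3 --
    FD 6: (3.5,-6.062) -> (6.5,-11.258) [heading=300, draw]
    PU: pen up
    -- iteration 2/3 --
    FD 6: (6.5,-11.258) -> (9.5,-16.454) [heading=300, move]
    PU: pen up
    -- iteration 3/3 --
    FD 6: (9.5,-16.454) -> (12.5,-21.651) [heading=300, move]
    PU: pen up
  ]
  -- iteration 2/3 --
  LT 30: heading 300 -> 330
  RT 90: heading 330 -> 240
  FD 7: (12.5,-21.651) -> (9,-27.713) [heading=240, move]
  REPEAT 3 [
    -- iteration 1/3 --
    FD 6: (9,-27.713) -> (6,-32.909) [heading=240, move]
    PU: pen up
    -- iteration 2/3 --
    FD 6: (6,-32.909) -> (3,-38.105) [heading=240, move]
    PU: pen up
    -- iteration 3/3 --
    FD 6: (3,-38.105) -> (0,-43.301) [heading=240, move]
    PU: pen up
  ]
  -- iteration 3/3 --
  LT 30: heading 240 -> 270
  RT 90: heading 270 -> 180
  FD 7: (0,-43.301) -> (-7,-43.301) [heading=180, move]
  REPEAT 3 [
    -- iteration 1/3 --
    FD 6: (-7,-43.301) -> (-13,-43.301) [heading=180, move]
    PU: pen up
    -- iteration 2/3 --
    FD 6: (-13,-43.301) -> (-19,-43.301) [heading=180, move]
    PU: pen up
    -- iteration 3/3 --
    FD 6: (-19,-43.301) -> (-25,-43.301) [heading=180, move]
    PU: pen up
  ]
]
Final: pos=(-25,-43.301), heading=180, 2 segment(s) drawn

Answer: -25 -43.301 180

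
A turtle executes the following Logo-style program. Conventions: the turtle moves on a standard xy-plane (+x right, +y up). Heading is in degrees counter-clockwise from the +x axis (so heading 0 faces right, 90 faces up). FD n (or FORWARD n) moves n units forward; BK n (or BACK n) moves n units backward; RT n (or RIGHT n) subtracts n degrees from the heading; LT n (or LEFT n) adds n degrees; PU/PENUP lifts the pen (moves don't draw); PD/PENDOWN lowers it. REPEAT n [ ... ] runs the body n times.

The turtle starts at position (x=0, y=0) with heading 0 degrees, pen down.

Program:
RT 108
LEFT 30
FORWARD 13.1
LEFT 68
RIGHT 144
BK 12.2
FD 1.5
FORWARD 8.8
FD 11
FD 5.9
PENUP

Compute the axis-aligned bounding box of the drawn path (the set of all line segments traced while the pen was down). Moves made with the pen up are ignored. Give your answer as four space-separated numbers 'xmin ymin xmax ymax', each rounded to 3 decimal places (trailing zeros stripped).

Answer: -10.758 -19.389 13.689 0

Derivation:
Executing turtle program step by step:
Start: pos=(0,0), heading=0, pen down
RT 108: heading 0 -> 252
LT 30: heading 252 -> 282
FD 13.1: (0,0) -> (2.724,-12.814) [heading=282, draw]
LT 68: heading 282 -> 350
RT 144: heading 350 -> 206
BK 12.2: (2.724,-12.814) -> (13.689,-7.466) [heading=206, draw]
FD 1.5: (13.689,-7.466) -> (12.341,-8.123) [heading=206, draw]
FD 8.8: (12.341,-8.123) -> (4.431,-11.981) [heading=206, draw]
FD 11: (4.431,-11.981) -> (-5.455,-16.803) [heading=206, draw]
FD 5.9: (-5.455,-16.803) -> (-10.758,-19.389) [heading=206, draw]
PU: pen up
Final: pos=(-10.758,-19.389), heading=206, 6 segment(s) drawn

Segment endpoints: x in {-10.758, -5.455, 0, 2.724, 4.431, 12.341, 13.689}, y in {-19.389, -16.803, -12.814, -11.981, -8.123, -7.466, 0}
xmin=-10.758, ymin=-19.389, xmax=13.689, ymax=0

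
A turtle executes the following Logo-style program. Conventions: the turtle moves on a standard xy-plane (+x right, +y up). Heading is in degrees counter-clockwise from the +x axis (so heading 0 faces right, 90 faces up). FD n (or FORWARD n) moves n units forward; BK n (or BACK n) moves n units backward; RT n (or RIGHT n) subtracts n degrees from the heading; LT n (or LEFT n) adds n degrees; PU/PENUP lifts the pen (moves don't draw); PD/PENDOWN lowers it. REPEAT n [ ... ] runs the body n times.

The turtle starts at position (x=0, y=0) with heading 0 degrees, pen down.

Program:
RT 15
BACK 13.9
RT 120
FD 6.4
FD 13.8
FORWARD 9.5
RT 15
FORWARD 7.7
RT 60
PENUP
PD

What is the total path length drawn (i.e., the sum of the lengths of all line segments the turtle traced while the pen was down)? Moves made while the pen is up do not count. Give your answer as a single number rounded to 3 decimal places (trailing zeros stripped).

Executing turtle program step by step:
Start: pos=(0,0), heading=0, pen down
RT 15: heading 0 -> 345
BK 13.9: (0,0) -> (-13.426,3.598) [heading=345, draw]
RT 120: heading 345 -> 225
FD 6.4: (-13.426,3.598) -> (-17.952,-0.928) [heading=225, draw]
FD 13.8: (-17.952,-0.928) -> (-27.71,-10.686) [heading=225, draw]
FD 9.5: (-27.71,-10.686) -> (-34.427,-17.403) [heading=225, draw]
RT 15: heading 225 -> 210
FD 7.7: (-34.427,-17.403) -> (-41.096,-21.253) [heading=210, draw]
RT 60: heading 210 -> 150
PU: pen up
PD: pen down
Final: pos=(-41.096,-21.253), heading=150, 5 segment(s) drawn

Segment lengths:
  seg 1: (0,0) -> (-13.426,3.598), length = 13.9
  seg 2: (-13.426,3.598) -> (-17.952,-0.928), length = 6.4
  seg 3: (-17.952,-0.928) -> (-27.71,-10.686), length = 13.8
  seg 4: (-27.71,-10.686) -> (-34.427,-17.403), length = 9.5
  seg 5: (-34.427,-17.403) -> (-41.096,-21.253), length = 7.7
Total = 51.3

Answer: 51.3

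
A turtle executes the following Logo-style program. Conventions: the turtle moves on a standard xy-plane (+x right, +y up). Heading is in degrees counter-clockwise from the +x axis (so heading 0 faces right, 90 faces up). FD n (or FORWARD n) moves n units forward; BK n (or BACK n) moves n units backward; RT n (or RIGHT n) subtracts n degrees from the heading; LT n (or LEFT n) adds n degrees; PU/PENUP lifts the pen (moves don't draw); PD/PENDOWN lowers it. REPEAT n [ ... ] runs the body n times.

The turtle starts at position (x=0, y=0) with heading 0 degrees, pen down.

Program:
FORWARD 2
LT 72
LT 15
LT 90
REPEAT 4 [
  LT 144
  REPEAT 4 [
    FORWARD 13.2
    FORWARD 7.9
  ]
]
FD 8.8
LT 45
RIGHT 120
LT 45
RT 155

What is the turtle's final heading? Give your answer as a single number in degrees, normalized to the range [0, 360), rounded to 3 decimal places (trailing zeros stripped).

Executing turtle program step by step:
Start: pos=(0,0), heading=0, pen down
FD 2: (0,0) -> (2,0) [heading=0, draw]
LT 72: heading 0 -> 72
LT 15: heading 72 -> 87
LT 90: heading 87 -> 177
REPEAT 4 [
  -- iteration 1/4 --
  LT 144: heading 177 -> 321
  REPEAT 4 [
    -- iteration 1/4 --
    FD 13.2: (2,0) -> (12.258,-8.307) [heading=321, draw]
    FD 7.9: (12.258,-8.307) -> (18.398,-13.279) [heading=321, draw]
    -- iteration 2/4 --
    FD 13.2: (18.398,-13.279) -> (28.656,-21.586) [heading=321, draw]
    FD 7.9: (28.656,-21.586) -> (34.796,-26.557) [heading=321, draw]
    -- iteration 3/4 --
    FD 13.2: (34.796,-26.557) -> (45.054,-34.864) [heading=321, draw]
    FD 7.9: (45.054,-34.864) -> (51.193,-39.836) [heading=321, draw]
    -- iteration 4/4 --
    FD 13.2: (51.193,-39.836) -> (61.452,-48.143) [heading=321, draw]
    FD 7.9: (61.452,-48.143) -> (67.591,-53.115) [heading=321, draw]
  ]
  -- iteration 2/4 --
  LT 144: heading 321 -> 105
  REPEAT 4 [
    -- iteration 1/4 --
    FD 13.2: (67.591,-53.115) -> (64.175,-40.364) [heading=105, draw]
    FD 7.9: (64.175,-40.364) -> (62.13,-32.734) [heading=105, draw]
    -- iteration 2/4 --
    FD 13.2: (62.13,-32.734) -> (58.714,-19.983) [heading=105, draw]
    FD 7.9: (58.714,-19.983) -> (56.669,-12.353) [heading=105, draw]
    -- iteration 3/4 --
    FD 13.2: (56.669,-12.353) -> (53.253,0.398) [heading=105, draw]
    FD 7.9: (53.253,0.398) -> (51.208,8.028) [heading=105, draw]
    -- iteration 4/4 --
    FD 13.2: (51.208,8.028) -> (47.791,20.779) [heading=105, draw]
    FD 7.9: (47.791,20.779) -> (45.747,28.409) [heading=105, draw]
  ]
  -- iteration 3/4 --
  LT 144: heading 105 -> 249
  REPEAT 4 [
    -- iteration 1/4 --
    FD 13.2: (45.747,28.409) -> (41.016,16.086) [heading=249, draw]
    FD 7.9: (41.016,16.086) -> (38.185,8.711) [heading=249, draw]
    -- iteration 2/4 --
    FD 13.2: (38.185,8.711) -> (33.455,-3.612) [heading=249, draw]
    FD 7.9: (33.455,-3.612) -> (30.624,-10.988) [heading=249, draw]
    -- iteration 3/4 --
    FD 13.2: (30.624,-10.988) -> (25.893,-23.311) [heading=249, draw]
    FD 7.9: (25.893,-23.311) -> (23.062,-30.686) [heading=249, draw]
    -- iteration 4/4 --
    FD 13.2: (23.062,-30.686) -> (18.332,-43.009) [heading=249, draw]
    FD 7.9: (18.332,-43.009) -> (15.501,-50.385) [heading=249, draw]
  ]
  -- iteration 4/4 --
  LT 144: heading 249 -> 33
  REPEAT 4 [
    -- iteration 1/4 --
    FD 13.2: (15.501,-50.385) -> (26.571,-43.195) [heading=33, draw]
    FD 7.9: (26.571,-43.195) -> (33.196,-38.893) [heading=33, draw]
    -- iteration 2/4 --
    FD 13.2: (33.196,-38.893) -> (44.267,-31.704) [heading=33, draw]
    FD 7.9: (44.267,-31.704) -> (50.892,-27.401) [heading=33, draw]
    -- iteration 3/4 --
    FD 13.2: (50.892,-27.401) -> (61.963,-20.212) [heading=33, draw]
    FD 7.9: (61.963,-20.212) -> (68.588,-15.909) [heading=33, draw]
    -- iteration 4/4 --
    FD 13.2: (68.588,-15.909) -> (79.659,-8.72) [heading=33, draw]
    FD 7.9: (79.659,-8.72) -> (86.284,-4.417) [heading=33, draw]
  ]
]
FD 8.8: (86.284,-4.417) -> (93.665,0.376) [heading=33, draw]
LT 45: heading 33 -> 78
RT 120: heading 78 -> 318
LT 45: heading 318 -> 3
RT 155: heading 3 -> 208
Final: pos=(93.665,0.376), heading=208, 34 segment(s) drawn

Answer: 208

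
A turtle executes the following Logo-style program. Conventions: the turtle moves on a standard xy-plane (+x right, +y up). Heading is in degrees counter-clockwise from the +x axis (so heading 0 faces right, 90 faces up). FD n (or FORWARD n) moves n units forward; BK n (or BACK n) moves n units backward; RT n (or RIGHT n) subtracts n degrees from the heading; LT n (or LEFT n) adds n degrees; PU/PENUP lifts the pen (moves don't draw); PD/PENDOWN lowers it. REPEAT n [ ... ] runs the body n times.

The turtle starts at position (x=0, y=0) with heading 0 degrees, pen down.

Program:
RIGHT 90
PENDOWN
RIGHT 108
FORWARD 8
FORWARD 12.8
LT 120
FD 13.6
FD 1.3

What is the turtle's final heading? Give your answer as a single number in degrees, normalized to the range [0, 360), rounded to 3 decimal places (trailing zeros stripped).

Executing turtle program step by step:
Start: pos=(0,0), heading=0, pen down
RT 90: heading 0 -> 270
PD: pen down
RT 108: heading 270 -> 162
FD 8: (0,0) -> (-7.608,2.472) [heading=162, draw]
FD 12.8: (-7.608,2.472) -> (-19.782,6.428) [heading=162, draw]
LT 120: heading 162 -> 282
FD 13.6: (-19.782,6.428) -> (-16.954,-6.875) [heading=282, draw]
FD 1.3: (-16.954,-6.875) -> (-16.684,-8.147) [heading=282, draw]
Final: pos=(-16.684,-8.147), heading=282, 4 segment(s) drawn

Answer: 282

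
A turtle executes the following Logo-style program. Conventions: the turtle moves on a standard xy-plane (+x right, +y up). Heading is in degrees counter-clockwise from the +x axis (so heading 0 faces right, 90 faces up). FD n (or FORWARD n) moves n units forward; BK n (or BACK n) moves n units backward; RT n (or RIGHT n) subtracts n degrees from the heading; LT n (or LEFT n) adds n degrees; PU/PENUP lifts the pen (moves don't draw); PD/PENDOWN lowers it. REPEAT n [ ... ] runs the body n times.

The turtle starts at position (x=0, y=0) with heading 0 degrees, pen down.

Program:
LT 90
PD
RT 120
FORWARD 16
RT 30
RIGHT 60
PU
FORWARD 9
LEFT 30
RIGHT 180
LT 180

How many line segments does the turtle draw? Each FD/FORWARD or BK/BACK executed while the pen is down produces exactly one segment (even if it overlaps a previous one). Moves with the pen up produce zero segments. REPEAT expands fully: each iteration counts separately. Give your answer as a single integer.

Answer: 1

Derivation:
Executing turtle program step by step:
Start: pos=(0,0), heading=0, pen down
LT 90: heading 0 -> 90
PD: pen down
RT 120: heading 90 -> 330
FD 16: (0,0) -> (13.856,-8) [heading=330, draw]
RT 30: heading 330 -> 300
RT 60: heading 300 -> 240
PU: pen up
FD 9: (13.856,-8) -> (9.356,-15.794) [heading=240, move]
LT 30: heading 240 -> 270
RT 180: heading 270 -> 90
LT 180: heading 90 -> 270
Final: pos=(9.356,-15.794), heading=270, 1 segment(s) drawn
Segments drawn: 1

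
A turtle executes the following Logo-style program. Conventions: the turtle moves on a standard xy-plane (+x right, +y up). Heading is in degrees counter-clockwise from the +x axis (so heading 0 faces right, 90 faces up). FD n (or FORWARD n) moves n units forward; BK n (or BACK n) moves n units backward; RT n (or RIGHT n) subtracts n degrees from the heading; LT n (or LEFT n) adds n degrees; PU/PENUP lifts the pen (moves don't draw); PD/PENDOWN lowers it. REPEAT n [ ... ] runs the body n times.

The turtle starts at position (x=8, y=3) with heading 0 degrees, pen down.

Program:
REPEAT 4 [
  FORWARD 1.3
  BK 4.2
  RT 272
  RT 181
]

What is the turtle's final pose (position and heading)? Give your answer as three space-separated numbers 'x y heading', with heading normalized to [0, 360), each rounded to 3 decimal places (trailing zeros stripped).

Executing turtle program step by step:
Start: pos=(8,3), heading=0, pen down
REPEAT 4 [
  -- iteration 1/4 --
  FD 1.3: (8,3) -> (9.3,3) [heading=0, draw]
  BK 4.2: (9.3,3) -> (5.1,3) [heading=0, draw]
  RT 272: heading 0 -> 88
  RT 181: heading 88 -> 267
  -- iteration 2/4 --
  FD 1.3: (5.1,3) -> (5.032,1.702) [heading=267, draw]
  BK 4.2: (5.032,1.702) -> (5.252,5.896) [heading=267, draw]
  RT 272: heading 267 -> 355
  RT 181: heading 355 -> 174
  -- iteration 3/4 --
  FD 1.3: (5.252,5.896) -> (3.959,6.032) [heading=174, draw]
  BK 4.2: (3.959,6.032) -> (8.136,5.593) [heading=174, draw]
  RT 272: heading 174 -> 262
  RT 181: heading 262 -> 81
  -- iteration 4/4 --
  FD 1.3: (8.136,5.593) -> (8.339,6.877) [heading=81, draw]
  BK 4.2: (8.339,6.877) -> (7.682,2.729) [heading=81, draw]
  RT 272: heading 81 -> 169
  RT 181: heading 169 -> 348
]
Final: pos=(7.682,2.729), heading=348, 8 segment(s) drawn

Answer: 7.682 2.729 348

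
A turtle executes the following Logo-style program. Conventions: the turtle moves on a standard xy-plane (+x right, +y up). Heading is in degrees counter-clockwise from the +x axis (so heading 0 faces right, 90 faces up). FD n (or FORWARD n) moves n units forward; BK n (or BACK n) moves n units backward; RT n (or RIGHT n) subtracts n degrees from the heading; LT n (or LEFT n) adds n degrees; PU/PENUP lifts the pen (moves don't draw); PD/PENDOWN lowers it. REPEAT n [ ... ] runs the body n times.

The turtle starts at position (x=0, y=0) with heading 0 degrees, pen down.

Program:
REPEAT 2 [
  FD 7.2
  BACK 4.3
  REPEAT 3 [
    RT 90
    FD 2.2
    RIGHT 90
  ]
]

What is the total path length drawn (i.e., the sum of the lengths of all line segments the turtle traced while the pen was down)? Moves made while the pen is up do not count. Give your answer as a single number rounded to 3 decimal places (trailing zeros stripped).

Answer: 36.2

Derivation:
Executing turtle program step by step:
Start: pos=(0,0), heading=0, pen down
REPEAT 2 [
  -- iteration 1/2 --
  FD 7.2: (0,0) -> (7.2,0) [heading=0, draw]
  BK 4.3: (7.2,0) -> (2.9,0) [heading=0, draw]
  REPEAT 3 [
    -- iteration 1/3 --
    RT 90: heading 0 -> 270
    FD 2.2: (2.9,0) -> (2.9,-2.2) [heading=270, draw]
    RT 90: heading 270 -> 180
    -- iteration 2/3 --
    RT 90: heading 180 -> 90
    FD 2.2: (2.9,-2.2) -> (2.9,0) [heading=90, draw]
    RT 90: heading 90 -> 0
    -- iteration 3/3 --
    RT 90: heading 0 -> 270
    FD 2.2: (2.9,0) -> (2.9,-2.2) [heading=270, draw]
    RT 90: heading 270 -> 180
  ]
  -- iteration 2/2 --
  FD 7.2: (2.9,-2.2) -> (-4.3,-2.2) [heading=180, draw]
  BK 4.3: (-4.3,-2.2) -> (0,-2.2) [heading=180, draw]
  REPEAT 3 [
    -- iteration 1/3 --
    RT 90: heading 180 -> 90
    FD 2.2: (0,-2.2) -> (0,0) [heading=90, draw]
    RT 90: heading 90 -> 0
    -- iteration 2/3 --
    RT 90: heading 0 -> 270
    FD 2.2: (0,0) -> (0,-2.2) [heading=270, draw]
    RT 90: heading 270 -> 180
    -- iteration 3/3 --
    RT 90: heading 180 -> 90
    FD 2.2: (0,-2.2) -> (0,0) [heading=90, draw]
    RT 90: heading 90 -> 0
  ]
]
Final: pos=(0,0), heading=0, 10 segment(s) drawn

Segment lengths:
  seg 1: (0,0) -> (7.2,0), length = 7.2
  seg 2: (7.2,0) -> (2.9,0), length = 4.3
  seg 3: (2.9,0) -> (2.9,-2.2), length = 2.2
  seg 4: (2.9,-2.2) -> (2.9,0), length = 2.2
  seg 5: (2.9,0) -> (2.9,-2.2), length = 2.2
  seg 6: (2.9,-2.2) -> (-4.3,-2.2), length = 7.2
  seg 7: (-4.3,-2.2) -> (0,-2.2), length = 4.3
  seg 8: (0,-2.2) -> (0,0), length = 2.2
  seg 9: (0,0) -> (0,-2.2), length = 2.2
  seg 10: (0,-2.2) -> (0,0), length = 2.2
Total = 36.2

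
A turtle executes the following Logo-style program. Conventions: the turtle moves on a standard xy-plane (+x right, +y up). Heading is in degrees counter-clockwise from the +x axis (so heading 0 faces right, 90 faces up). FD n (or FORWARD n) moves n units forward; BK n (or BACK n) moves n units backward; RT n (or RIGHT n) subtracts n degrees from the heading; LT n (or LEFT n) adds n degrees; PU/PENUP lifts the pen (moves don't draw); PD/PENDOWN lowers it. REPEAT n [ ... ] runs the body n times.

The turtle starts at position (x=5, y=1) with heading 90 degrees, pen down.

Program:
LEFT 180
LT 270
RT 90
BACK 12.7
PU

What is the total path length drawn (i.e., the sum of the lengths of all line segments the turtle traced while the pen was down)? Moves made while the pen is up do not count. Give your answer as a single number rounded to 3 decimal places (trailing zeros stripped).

Executing turtle program step by step:
Start: pos=(5,1), heading=90, pen down
LT 180: heading 90 -> 270
LT 270: heading 270 -> 180
RT 90: heading 180 -> 90
BK 12.7: (5,1) -> (5,-11.7) [heading=90, draw]
PU: pen up
Final: pos=(5,-11.7), heading=90, 1 segment(s) drawn

Segment lengths:
  seg 1: (5,1) -> (5,-11.7), length = 12.7
Total = 12.7

Answer: 12.7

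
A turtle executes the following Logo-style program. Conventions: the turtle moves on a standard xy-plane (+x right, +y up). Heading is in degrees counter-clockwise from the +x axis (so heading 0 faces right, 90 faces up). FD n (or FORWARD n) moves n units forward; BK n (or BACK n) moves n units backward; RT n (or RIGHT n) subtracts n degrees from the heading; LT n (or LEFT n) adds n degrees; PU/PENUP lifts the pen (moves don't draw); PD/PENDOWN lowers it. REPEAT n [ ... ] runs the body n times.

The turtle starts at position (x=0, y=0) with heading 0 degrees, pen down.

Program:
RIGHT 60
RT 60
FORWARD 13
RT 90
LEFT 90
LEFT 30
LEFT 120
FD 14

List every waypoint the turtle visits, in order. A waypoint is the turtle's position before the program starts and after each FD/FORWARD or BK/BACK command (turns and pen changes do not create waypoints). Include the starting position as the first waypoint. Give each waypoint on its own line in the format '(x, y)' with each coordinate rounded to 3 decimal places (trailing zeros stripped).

Executing turtle program step by step:
Start: pos=(0,0), heading=0, pen down
RT 60: heading 0 -> 300
RT 60: heading 300 -> 240
FD 13: (0,0) -> (-6.5,-11.258) [heading=240, draw]
RT 90: heading 240 -> 150
LT 90: heading 150 -> 240
LT 30: heading 240 -> 270
LT 120: heading 270 -> 30
FD 14: (-6.5,-11.258) -> (5.624,-4.258) [heading=30, draw]
Final: pos=(5.624,-4.258), heading=30, 2 segment(s) drawn
Waypoints (3 total):
(0, 0)
(-6.5, -11.258)
(5.624, -4.258)

Answer: (0, 0)
(-6.5, -11.258)
(5.624, -4.258)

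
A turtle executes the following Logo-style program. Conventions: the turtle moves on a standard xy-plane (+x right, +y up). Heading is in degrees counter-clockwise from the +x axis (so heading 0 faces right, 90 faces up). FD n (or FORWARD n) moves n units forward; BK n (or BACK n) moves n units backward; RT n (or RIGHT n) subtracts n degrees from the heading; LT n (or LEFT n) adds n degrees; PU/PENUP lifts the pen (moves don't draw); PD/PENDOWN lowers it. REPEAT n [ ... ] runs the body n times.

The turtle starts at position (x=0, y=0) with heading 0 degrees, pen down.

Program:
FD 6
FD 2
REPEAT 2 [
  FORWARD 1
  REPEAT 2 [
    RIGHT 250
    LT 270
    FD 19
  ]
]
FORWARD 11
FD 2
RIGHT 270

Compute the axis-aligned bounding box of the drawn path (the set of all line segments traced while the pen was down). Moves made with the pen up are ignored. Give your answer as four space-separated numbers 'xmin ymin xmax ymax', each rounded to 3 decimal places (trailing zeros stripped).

Answer: 0 0 57.232 67.322

Derivation:
Executing turtle program step by step:
Start: pos=(0,0), heading=0, pen down
FD 6: (0,0) -> (6,0) [heading=0, draw]
FD 2: (6,0) -> (8,0) [heading=0, draw]
REPEAT 2 [
  -- iteration 1/2 --
  FD 1: (8,0) -> (9,0) [heading=0, draw]
  REPEAT 2 [
    -- iteration 1/2 --
    RT 250: heading 0 -> 110
    LT 270: heading 110 -> 20
    FD 19: (9,0) -> (26.854,6.498) [heading=20, draw]
    -- iteration 2/2 --
    RT 250: heading 20 -> 130
    LT 270: heading 130 -> 40
    FD 19: (26.854,6.498) -> (41.409,18.711) [heading=40, draw]
  ]
  -- iteration 2/2 --
  FD 1: (41.409,18.711) -> (42.175,19.354) [heading=40, draw]
  REPEAT 2 [
    -- iteration 1/2 --
    RT 250: heading 40 -> 150
    LT 270: heading 150 -> 60
    FD 19: (42.175,19.354) -> (51.675,35.809) [heading=60, draw]
    -- iteration 2/2 --
    RT 250: heading 60 -> 170
    LT 270: heading 170 -> 80
    FD 19: (51.675,35.809) -> (54.974,54.52) [heading=80, draw]
  ]
]
FD 11: (54.974,54.52) -> (56.884,65.353) [heading=80, draw]
FD 2: (56.884,65.353) -> (57.232,67.322) [heading=80, draw]
RT 270: heading 80 -> 170
Final: pos=(57.232,67.322), heading=170, 10 segment(s) drawn

Segment endpoints: x in {0, 6, 8, 9, 26.854, 41.409, 42.175, 51.675, 54.974, 56.884, 57.232}, y in {0, 6.498, 18.711, 19.354, 35.809, 54.52, 65.353, 67.322}
xmin=0, ymin=0, xmax=57.232, ymax=67.322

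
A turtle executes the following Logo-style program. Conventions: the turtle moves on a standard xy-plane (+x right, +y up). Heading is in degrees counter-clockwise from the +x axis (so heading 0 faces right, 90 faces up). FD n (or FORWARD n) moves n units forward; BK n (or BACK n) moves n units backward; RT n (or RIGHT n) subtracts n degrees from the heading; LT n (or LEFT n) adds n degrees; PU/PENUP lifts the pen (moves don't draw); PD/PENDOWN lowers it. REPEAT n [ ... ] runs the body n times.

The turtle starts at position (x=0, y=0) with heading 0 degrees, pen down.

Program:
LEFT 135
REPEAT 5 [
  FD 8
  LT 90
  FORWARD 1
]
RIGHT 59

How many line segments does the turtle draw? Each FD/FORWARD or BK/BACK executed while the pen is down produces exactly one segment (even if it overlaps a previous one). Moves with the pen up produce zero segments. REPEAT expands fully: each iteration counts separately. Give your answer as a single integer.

Executing turtle program step by step:
Start: pos=(0,0), heading=0, pen down
LT 135: heading 0 -> 135
REPEAT 5 [
  -- iteration 1/5 --
  FD 8: (0,0) -> (-5.657,5.657) [heading=135, draw]
  LT 90: heading 135 -> 225
  FD 1: (-5.657,5.657) -> (-6.364,4.95) [heading=225, draw]
  -- iteration 2/5 --
  FD 8: (-6.364,4.95) -> (-12.021,-0.707) [heading=225, draw]
  LT 90: heading 225 -> 315
  FD 1: (-12.021,-0.707) -> (-11.314,-1.414) [heading=315, draw]
  -- iteration 3/5 --
  FD 8: (-11.314,-1.414) -> (-5.657,-7.071) [heading=315, draw]
  LT 90: heading 315 -> 45
  FD 1: (-5.657,-7.071) -> (-4.95,-6.364) [heading=45, draw]
  -- iteration 4/5 --
  FD 8: (-4.95,-6.364) -> (0.707,-0.707) [heading=45, draw]
  LT 90: heading 45 -> 135
  FD 1: (0.707,-0.707) -> (0,0) [heading=135, draw]
  -- iteration 5/5 --
  FD 8: (0,0) -> (-5.657,5.657) [heading=135, draw]
  LT 90: heading 135 -> 225
  FD 1: (-5.657,5.657) -> (-6.364,4.95) [heading=225, draw]
]
RT 59: heading 225 -> 166
Final: pos=(-6.364,4.95), heading=166, 10 segment(s) drawn
Segments drawn: 10

Answer: 10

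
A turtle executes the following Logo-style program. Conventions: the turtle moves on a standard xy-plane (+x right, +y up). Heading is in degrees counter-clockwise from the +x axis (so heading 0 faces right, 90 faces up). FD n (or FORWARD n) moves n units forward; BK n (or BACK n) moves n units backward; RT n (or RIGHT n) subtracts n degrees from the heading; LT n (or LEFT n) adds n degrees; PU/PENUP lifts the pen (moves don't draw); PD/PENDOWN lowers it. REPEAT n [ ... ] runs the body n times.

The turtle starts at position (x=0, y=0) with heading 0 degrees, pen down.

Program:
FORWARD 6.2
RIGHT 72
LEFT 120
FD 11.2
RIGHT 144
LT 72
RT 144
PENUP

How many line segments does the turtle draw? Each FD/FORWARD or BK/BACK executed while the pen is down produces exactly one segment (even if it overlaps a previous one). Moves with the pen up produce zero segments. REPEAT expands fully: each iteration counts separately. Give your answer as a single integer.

Executing turtle program step by step:
Start: pos=(0,0), heading=0, pen down
FD 6.2: (0,0) -> (6.2,0) [heading=0, draw]
RT 72: heading 0 -> 288
LT 120: heading 288 -> 48
FD 11.2: (6.2,0) -> (13.694,8.323) [heading=48, draw]
RT 144: heading 48 -> 264
LT 72: heading 264 -> 336
RT 144: heading 336 -> 192
PU: pen up
Final: pos=(13.694,8.323), heading=192, 2 segment(s) drawn
Segments drawn: 2

Answer: 2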